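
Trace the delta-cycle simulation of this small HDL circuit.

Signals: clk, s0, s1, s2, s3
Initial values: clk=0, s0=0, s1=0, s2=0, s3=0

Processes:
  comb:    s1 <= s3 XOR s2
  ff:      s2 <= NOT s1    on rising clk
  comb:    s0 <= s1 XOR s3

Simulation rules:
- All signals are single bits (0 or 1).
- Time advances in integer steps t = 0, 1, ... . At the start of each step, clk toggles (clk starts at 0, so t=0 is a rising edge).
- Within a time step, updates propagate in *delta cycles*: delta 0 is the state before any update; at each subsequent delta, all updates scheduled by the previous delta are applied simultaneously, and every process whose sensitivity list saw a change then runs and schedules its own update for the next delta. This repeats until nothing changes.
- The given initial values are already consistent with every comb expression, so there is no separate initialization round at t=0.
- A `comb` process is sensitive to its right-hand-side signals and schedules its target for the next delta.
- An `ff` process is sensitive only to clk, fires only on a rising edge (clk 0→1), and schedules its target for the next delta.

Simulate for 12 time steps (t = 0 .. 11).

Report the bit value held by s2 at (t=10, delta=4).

0

t0.Δ0 s2=0 s0=0 s3=0 clk=0 s1=0
t0.Δ1 s2=0 s0=0 s3=0 clk=1 s1=0
t0.Δ2 s2=1 s0=0 s3=0 clk=1 s1=0
t0.Δ3 s2=1 s0=0 s3=0 clk=1 s1=1
t0.Δ4 s2=1 s0=1 s3=0 clk=1 s1=1
t1.Δ0 s2=1 s0=1 s3=0 clk=1 s1=1
t1.Δ1 s2=1 s0=1 s3=0 clk=0 s1=1
t2.Δ0 s2=1 s0=1 s3=0 clk=0 s1=1
t2.Δ1 s2=1 s0=1 s3=0 clk=1 s1=1
t2.Δ2 s2=0 s0=1 s3=0 clk=1 s1=1
t2.Δ3 s2=0 s0=1 s3=0 clk=1 s1=0
t2.Δ4 s2=0 s0=0 s3=0 clk=1 s1=0
t3.Δ0 s2=0 s0=0 s3=0 clk=1 s1=0
t3.Δ1 s2=0 s0=0 s3=0 clk=0 s1=0
t4.Δ0 s2=0 s0=0 s3=0 clk=0 s1=0
t4.Δ1 s2=0 s0=0 s3=0 clk=1 s1=0
t4.Δ2 s2=1 s0=0 s3=0 clk=1 s1=0
t4.Δ3 s2=1 s0=0 s3=0 clk=1 s1=1
t4.Δ4 s2=1 s0=1 s3=0 clk=1 s1=1
t5.Δ0 s2=1 s0=1 s3=0 clk=1 s1=1
t5.Δ1 s2=1 s0=1 s3=0 clk=0 s1=1
t6.Δ0 s2=1 s0=1 s3=0 clk=0 s1=1
t6.Δ1 s2=1 s0=1 s3=0 clk=1 s1=1
t6.Δ2 s2=0 s0=1 s3=0 clk=1 s1=1
t6.Δ3 s2=0 s0=1 s3=0 clk=1 s1=0
t6.Δ4 s2=0 s0=0 s3=0 clk=1 s1=0
t7.Δ0 s2=0 s0=0 s3=0 clk=1 s1=0
t7.Δ1 s2=0 s0=0 s3=0 clk=0 s1=0
t8.Δ0 s2=0 s0=0 s3=0 clk=0 s1=0
t8.Δ1 s2=0 s0=0 s3=0 clk=1 s1=0
t8.Δ2 s2=1 s0=0 s3=0 clk=1 s1=0
t8.Δ3 s2=1 s0=0 s3=0 clk=1 s1=1
t8.Δ4 s2=1 s0=1 s3=0 clk=1 s1=1
t9.Δ0 s2=1 s0=1 s3=0 clk=1 s1=1
t9.Δ1 s2=1 s0=1 s3=0 clk=0 s1=1
t10.Δ0 s2=1 s0=1 s3=0 clk=0 s1=1
t10.Δ1 s2=1 s0=1 s3=0 clk=1 s1=1
t10.Δ2 s2=0 s0=1 s3=0 clk=1 s1=1
t10.Δ3 s2=0 s0=1 s3=0 clk=1 s1=0
t10.Δ4 s2=0 s0=0 s3=0 clk=1 s1=0
t11.Δ0 s2=0 s0=0 s3=0 clk=1 s1=0
t11.Δ1 s2=0 s0=0 s3=0 clk=0 s1=0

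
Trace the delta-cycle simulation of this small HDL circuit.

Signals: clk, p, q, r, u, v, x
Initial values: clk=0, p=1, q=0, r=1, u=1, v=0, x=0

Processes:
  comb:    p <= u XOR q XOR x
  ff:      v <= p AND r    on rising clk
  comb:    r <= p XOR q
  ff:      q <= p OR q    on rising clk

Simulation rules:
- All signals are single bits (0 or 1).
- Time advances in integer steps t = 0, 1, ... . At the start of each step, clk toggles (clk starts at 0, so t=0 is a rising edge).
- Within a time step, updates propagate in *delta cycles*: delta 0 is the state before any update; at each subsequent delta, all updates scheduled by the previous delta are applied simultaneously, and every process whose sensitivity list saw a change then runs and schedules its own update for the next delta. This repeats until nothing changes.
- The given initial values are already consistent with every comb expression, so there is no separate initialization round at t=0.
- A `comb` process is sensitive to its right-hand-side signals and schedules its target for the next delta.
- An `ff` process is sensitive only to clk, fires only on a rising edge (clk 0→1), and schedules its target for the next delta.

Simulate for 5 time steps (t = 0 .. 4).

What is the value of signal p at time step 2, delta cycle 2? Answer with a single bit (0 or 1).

t=0 Δ0: x=0 q=0 u=1 r=1 v=0 clk=0 p=1
  Δ1: clk:0→1
  Δ2: q:0→1, v:0→1
  Δ3: r:1→0, p:1→0
  Δ4: r:0→1
  (4Δ to stable)
t=1 Δ0: x=0 q=1 u=1 r=1 v=1 clk=1 p=0
  Δ1: clk:1→0
  (1Δ to stable)
t=2 Δ0: x=0 q=1 u=1 r=1 v=1 clk=0 p=0
  Δ1: clk:0→1
  Δ2: v:1→0
  (2Δ to stable)
t=3 Δ0: x=0 q=1 u=1 r=1 v=0 clk=1 p=0
  Δ1: clk:1→0
  (1Δ to stable)
t=4 Δ0: x=0 q=1 u=1 r=1 v=0 clk=0 p=0
  Δ1: clk:0→1
  (1Δ to stable)

0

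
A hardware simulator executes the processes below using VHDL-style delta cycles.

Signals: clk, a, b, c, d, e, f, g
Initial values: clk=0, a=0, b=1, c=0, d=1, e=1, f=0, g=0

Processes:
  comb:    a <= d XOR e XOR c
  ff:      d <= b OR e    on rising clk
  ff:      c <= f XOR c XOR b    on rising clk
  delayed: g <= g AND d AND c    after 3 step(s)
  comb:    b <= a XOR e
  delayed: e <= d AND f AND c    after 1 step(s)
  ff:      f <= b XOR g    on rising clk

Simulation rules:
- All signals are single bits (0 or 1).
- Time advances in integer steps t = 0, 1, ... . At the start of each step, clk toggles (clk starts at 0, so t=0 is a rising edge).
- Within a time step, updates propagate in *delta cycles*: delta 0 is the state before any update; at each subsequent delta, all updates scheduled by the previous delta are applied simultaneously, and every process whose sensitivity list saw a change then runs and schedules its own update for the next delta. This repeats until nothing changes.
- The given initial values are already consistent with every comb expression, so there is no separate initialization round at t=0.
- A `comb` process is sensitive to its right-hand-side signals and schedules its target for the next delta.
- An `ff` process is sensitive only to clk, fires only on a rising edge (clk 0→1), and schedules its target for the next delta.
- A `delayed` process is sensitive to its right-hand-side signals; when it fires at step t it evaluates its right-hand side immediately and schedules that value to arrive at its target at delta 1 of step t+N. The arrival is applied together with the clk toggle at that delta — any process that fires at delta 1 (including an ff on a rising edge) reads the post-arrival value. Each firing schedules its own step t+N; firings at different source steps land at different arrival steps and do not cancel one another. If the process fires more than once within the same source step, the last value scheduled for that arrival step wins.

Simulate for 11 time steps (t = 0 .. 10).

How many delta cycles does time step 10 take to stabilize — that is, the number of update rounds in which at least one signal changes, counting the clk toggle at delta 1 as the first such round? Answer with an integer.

t0.Δ0 a=0 f=0 c=0 e=1 g=0 b=1 clk=0 d=1
t0.Δ1 a=0 f=0 c=0 e=1 g=0 b=1 clk=1 d=1
t0.Δ2 a=0 f=1 c=1 e=1 g=0 b=1 clk=1 d=1
t0.Δ3 a=1 f=1 c=1 e=1 g=0 b=1 clk=1 d=1
t0.Δ4 a=1 f=1 c=1 e=1 g=0 b=0 clk=1 d=1
t1.Δ0 a=1 f=1 c=1 e=1 g=0 b=0 clk=1 d=1
t1.Δ1 a=1 f=1 c=1 e=1 g=0 b=0 clk=0 d=1
t2.Δ0 a=1 f=1 c=1 e=1 g=0 b=0 clk=0 d=1
t2.Δ1 a=1 f=1 c=1 e=1 g=0 b=0 clk=1 d=1
t2.Δ2 a=1 f=0 c=0 e=1 g=0 b=0 clk=1 d=1
t2.Δ3 a=0 f=0 c=0 e=1 g=0 b=0 clk=1 d=1
t2.Δ4 a=0 f=0 c=0 e=1 g=0 b=1 clk=1 d=1
t3.Δ0 a=0 f=0 c=0 e=1 g=0 b=1 clk=1 d=1
t3.Δ1 a=0 f=0 c=0 e=0 g=0 b=1 clk=0 d=1
t3.Δ2 a=1 f=0 c=0 e=0 g=0 b=0 clk=0 d=1
t3.Δ3 a=1 f=0 c=0 e=0 g=0 b=1 clk=0 d=1
t4.Δ0 a=1 f=0 c=0 e=0 g=0 b=1 clk=0 d=1
t4.Δ1 a=1 f=0 c=0 e=0 g=0 b=1 clk=1 d=1
t4.Δ2 a=1 f=1 c=1 e=0 g=0 b=1 clk=1 d=1
t4.Δ3 a=0 f=1 c=1 e=0 g=0 b=1 clk=1 d=1
t4.Δ4 a=0 f=1 c=1 e=0 g=0 b=0 clk=1 d=1
t5.Δ0 a=0 f=1 c=1 e=0 g=0 b=0 clk=1 d=1
t5.Δ1 a=0 f=1 c=1 e=1 g=0 b=0 clk=0 d=1
t5.Δ2 a=1 f=1 c=1 e=1 g=0 b=1 clk=0 d=1
t5.Δ3 a=1 f=1 c=1 e=1 g=0 b=0 clk=0 d=1
t6.Δ0 a=1 f=1 c=1 e=1 g=0 b=0 clk=0 d=1
t6.Δ1 a=1 f=1 c=1 e=1 g=0 b=0 clk=1 d=1
t6.Δ2 a=1 f=0 c=0 e=1 g=0 b=0 clk=1 d=1
t6.Δ3 a=0 f=0 c=0 e=1 g=0 b=0 clk=1 d=1
t6.Δ4 a=0 f=0 c=0 e=1 g=0 b=1 clk=1 d=1
t7.Δ0 a=0 f=0 c=0 e=1 g=0 b=1 clk=1 d=1
t7.Δ1 a=0 f=0 c=0 e=0 g=0 b=1 clk=0 d=1
t7.Δ2 a=1 f=0 c=0 e=0 g=0 b=0 clk=0 d=1
t7.Δ3 a=1 f=0 c=0 e=0 g=0 b=1 clk=0 d=1
t8.Δ0 a=1 f=0 c=0 e=0 g=0 b=1 clk=0 d=1
t8.Δ1 a=1 f=0 c=0 e=0 g=0 b=1 clk=1 d=1
t8.Δ2 a=1 f=1 c=1 e=0 g=0 b=1 clk=1 d=1
t8.Δ3 a=0 f=1 c=1 e=0 g=0 b=1 clk=1 d=1
t8.Δ4 a=0 f=1 c=1 e=0 g=0 b=0 clk=1 d=1
t9.Δ0 a=0 f=1 c=1 e=0 g=0 b=0 clk=1 d=1
t9.Δ1 a=0 f=1 c=1 e=1 g=0 b=0 clk=0 d=1
t9.Δ2 a=1 f=1 c=1 e=1 g=0 b=1 clk=0 d=1
t9.Δ3 a=1 f=1 c=1 e=1 g=0 b=0 clk=0 d=1
t10.Δ0 a=1 f=1 c=1 e=1 g=0 b=0 clk=0 d=1
t10.Δ1 a=1 f=1 c=1 e=1 g=0 b=0 clk=1 d=1
t10.Δ2 a=1 f=0 c=0 e=1 g=0 b=0 clk=1 d=1
t10.Δ3 a=0 f=0 c=0 e=1 g=0 b=0 clk=1 d=1
t10.Δ4 a=0 f=0 c=0 e=1 g=0 b=1 clk=1 d=1

4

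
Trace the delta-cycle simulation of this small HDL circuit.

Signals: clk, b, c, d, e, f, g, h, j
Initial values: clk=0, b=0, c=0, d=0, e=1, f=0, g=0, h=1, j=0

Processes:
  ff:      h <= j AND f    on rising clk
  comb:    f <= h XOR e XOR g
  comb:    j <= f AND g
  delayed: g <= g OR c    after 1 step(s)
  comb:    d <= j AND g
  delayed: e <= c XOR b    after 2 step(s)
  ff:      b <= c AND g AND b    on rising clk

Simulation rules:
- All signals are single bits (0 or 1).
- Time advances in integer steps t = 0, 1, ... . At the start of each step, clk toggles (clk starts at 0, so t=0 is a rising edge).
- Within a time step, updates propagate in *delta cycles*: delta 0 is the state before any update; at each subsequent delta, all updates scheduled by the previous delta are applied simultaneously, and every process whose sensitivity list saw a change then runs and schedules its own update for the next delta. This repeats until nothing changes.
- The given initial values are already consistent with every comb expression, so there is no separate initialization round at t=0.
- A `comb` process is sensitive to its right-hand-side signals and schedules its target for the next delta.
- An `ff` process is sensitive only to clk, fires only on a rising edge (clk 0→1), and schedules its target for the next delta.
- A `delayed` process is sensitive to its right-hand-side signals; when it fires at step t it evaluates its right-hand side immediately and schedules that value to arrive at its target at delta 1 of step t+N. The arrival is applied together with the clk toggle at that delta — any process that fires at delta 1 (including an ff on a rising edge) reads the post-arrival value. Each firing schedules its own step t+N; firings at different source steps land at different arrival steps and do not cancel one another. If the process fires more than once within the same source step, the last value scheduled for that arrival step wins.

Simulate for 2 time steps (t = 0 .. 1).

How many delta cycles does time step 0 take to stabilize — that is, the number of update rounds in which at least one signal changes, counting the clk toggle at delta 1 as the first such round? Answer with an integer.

t0.Δ0 f=0 b=0 j=0 c=0 h=1 clk=0 g=0 d=0 e=1
t0.Δ1 f=0 b=0 j=0 c=0 h=1 clk=1 g=0 d=0 e=1
t0.Δ2 f=0 b=0 j=0 c=0 h=0 clk=1 g=0 d=0 e=1
t0.Δ3 f=1 b=0 j=0 c=0 h=0 clk=1 g=0 d=0 e=1
t1.Δ0 f=1 b=0 j=0 c=0 h=0 clk=1 g=0 d=0 e=1
t1.Δ1 f=1 b=0 j=0 c=0 h=0 clk=0 g=0 d=0 e=1

3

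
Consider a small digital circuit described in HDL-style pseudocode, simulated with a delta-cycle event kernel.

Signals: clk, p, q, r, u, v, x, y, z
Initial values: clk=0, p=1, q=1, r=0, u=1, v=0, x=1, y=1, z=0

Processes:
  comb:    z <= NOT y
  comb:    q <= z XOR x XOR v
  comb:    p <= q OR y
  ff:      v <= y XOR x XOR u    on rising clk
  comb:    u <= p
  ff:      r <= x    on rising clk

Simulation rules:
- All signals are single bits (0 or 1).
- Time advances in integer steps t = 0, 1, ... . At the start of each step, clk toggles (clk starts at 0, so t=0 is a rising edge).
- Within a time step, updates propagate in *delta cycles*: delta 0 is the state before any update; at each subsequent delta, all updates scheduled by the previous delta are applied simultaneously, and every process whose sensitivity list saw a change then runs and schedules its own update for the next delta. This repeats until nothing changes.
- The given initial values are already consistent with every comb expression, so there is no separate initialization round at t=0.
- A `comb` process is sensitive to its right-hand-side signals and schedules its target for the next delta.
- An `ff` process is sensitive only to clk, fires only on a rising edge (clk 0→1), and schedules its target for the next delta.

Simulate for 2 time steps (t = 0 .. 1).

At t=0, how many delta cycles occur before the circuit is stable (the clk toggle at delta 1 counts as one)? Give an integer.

3

t=0 Δ0: u=1 x=1 clk=0 y=1 z=0 q=1 p=1 r=0 v=0
  Δ1: clk:0→1
  Δ2: r:0→1, v:0→1
  Δ3: q:1→0
  (3Δ to stable)
t=1 Δ0: u=1 x=1 clk=1 y=1 z=0 q=0 p=1 r=1 v=1
  Δ1: clk:1→0
  (1Δ to stable)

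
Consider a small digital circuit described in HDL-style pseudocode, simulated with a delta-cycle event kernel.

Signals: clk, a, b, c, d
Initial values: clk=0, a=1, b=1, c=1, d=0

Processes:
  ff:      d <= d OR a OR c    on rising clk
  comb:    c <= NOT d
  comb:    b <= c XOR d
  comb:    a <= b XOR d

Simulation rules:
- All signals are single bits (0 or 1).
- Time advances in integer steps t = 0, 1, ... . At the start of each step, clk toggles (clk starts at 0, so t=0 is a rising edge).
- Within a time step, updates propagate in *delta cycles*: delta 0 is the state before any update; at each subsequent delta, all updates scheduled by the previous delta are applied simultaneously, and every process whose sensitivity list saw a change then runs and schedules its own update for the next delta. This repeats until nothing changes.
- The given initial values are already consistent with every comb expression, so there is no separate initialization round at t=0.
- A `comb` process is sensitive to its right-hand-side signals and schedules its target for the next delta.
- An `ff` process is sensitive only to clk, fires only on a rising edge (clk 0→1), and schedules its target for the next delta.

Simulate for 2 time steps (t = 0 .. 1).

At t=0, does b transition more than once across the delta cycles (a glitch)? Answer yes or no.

yes

t0.Δ0 d=0 clk=0 c=1 a=1 b=1
t0.Δ1 d=0 clk=1 c=1 a=1 b=1
t0.Δ2 d=1 clk=1 c=1 a=1 b=1
t0.Δ3 d=1 clk=1 c=0 a=0 b=0
t0.Δ4 d=1 clk=1 c=0 a=1 b=1
t0.Δ5 d=1 clk=1 c=0 a=0 b=1
t1.Δ0 d=1 clk=1 c=0 a=0 b=1
t1.Δ1 d=1 clk=0 c=0 a=0 b=1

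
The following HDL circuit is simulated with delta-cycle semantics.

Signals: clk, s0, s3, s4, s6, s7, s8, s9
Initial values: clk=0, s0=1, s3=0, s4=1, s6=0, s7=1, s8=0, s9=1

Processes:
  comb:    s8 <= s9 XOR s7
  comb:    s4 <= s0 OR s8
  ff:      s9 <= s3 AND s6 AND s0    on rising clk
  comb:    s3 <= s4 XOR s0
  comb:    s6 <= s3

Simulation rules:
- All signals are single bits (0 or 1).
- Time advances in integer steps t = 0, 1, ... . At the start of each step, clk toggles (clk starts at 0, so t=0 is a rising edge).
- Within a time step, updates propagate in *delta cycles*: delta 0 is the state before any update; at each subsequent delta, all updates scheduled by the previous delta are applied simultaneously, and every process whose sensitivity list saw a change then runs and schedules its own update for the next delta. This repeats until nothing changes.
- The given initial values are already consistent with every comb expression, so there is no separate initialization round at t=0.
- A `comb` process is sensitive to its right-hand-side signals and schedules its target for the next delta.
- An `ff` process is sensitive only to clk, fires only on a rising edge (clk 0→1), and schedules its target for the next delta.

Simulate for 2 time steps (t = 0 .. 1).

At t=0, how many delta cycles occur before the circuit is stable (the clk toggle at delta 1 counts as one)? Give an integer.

t=0 Δ0: s3=0 clk=0 s9=1 s6=0 s0=1 s8=0 s7=1 s4=1
  Δ1: clk:0→1
  Δ2: s9:1→0
  Δ3: s8:0→1
  (3Δ to stable)
t=1 Δ0: s3=0 clk=1 s9=0 s6=0 s0=1 s8=1 s7=1 s4=1
  Δ1: clk:1→0
  (1Δ to stable)

3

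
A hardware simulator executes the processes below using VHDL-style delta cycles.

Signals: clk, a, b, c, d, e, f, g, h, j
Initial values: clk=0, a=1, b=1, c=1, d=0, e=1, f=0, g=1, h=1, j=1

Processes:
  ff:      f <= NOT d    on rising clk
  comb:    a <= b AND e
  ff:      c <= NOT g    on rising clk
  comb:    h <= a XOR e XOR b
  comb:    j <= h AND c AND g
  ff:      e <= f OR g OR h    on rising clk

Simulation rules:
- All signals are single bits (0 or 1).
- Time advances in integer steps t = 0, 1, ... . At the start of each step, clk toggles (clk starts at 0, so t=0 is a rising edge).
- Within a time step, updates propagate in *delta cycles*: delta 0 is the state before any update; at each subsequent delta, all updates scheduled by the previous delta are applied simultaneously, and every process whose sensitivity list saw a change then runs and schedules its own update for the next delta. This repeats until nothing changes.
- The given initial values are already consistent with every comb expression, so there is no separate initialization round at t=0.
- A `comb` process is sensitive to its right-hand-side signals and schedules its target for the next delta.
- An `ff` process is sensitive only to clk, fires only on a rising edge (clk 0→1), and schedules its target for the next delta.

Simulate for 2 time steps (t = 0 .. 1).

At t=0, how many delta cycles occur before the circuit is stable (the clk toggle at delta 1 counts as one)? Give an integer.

t=0 Δ0: b=1 clk=0 g=1 c=1 a=1 e=1 d=0 f=0 j=1 h=1
  Δ1: clk:0→1
  Δ2: c:1→0, f:0→1
  Δ3: j:1→0
  (3Δ to stable)
t=1 Δ0: b=1 clk=1 g=1 c=0 a=1 e=1 d=0 f=1 j=0 h=1
  Δ1: clk:1→0
  (1Δ to stable)

3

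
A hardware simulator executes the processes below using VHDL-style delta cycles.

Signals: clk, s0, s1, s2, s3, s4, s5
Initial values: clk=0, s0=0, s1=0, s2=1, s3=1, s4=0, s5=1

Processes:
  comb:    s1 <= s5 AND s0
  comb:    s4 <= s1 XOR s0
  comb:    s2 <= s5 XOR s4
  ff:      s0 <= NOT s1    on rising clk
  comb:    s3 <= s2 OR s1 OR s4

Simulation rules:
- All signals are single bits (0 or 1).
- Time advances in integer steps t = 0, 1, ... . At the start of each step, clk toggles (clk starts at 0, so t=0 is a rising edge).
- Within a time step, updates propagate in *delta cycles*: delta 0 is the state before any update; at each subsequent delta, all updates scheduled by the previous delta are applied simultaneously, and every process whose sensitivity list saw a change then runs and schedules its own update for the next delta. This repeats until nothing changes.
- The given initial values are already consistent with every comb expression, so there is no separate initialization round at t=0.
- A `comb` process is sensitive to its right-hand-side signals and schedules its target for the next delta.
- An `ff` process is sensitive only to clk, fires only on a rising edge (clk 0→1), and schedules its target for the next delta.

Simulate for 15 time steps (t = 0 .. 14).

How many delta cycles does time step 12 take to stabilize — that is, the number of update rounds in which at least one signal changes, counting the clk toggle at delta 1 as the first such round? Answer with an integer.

5

t=0 Δ0: s1=0 s4=0 s2=1 s0=0 s3=1 clk=0 s5=1
  Δ1: clk:0→1
  Δ2: s0:0→1
  Δ3: s1:0→1, s4:0→1
  Δ4: s4:1→0, s2:1→0
  Δ5: s2:0→1
  (5Δ to stable)
t=1 Δ0: s1=1 s4=0 s2=1 s0=1 s3=1 clk=1 s5=1
  Δ1: clk:1→0
  (1Δ to stable)
t=2 Δ0: s1=1 s4=0 s2=1 s0=1 s3=1 clk=0 s5=1
  Δ1: clk:0→1
  Δ2: s0:1→0
  Δ3: s1:1→0, s4:0→1
  Δ4: s4:1→0, s2:1→0
  Δ5: s2:0→1, s3:1→0
  Δ6: s3:0→1
  (6Δ to stable)
t=3 Δ0: s1=0 s4=0 s2=1 s0=0 s3=1 clk=1 s5=1
  Δ1: clk:1→0
  (1Δ to stable)
t=4 Δ0: s1=0 s4=0 s2=1 s0=0 s3=1 clk=0 s5=1
  Δ1: clk:0→1
  Δ2: s0:0→1
  Δ3: s1:0→1, s4:0→1
  Δ4: s4:1→0, s2:1→0
  Δ5: s2:0→1
  (5Δ to stable)
t=5 Δ0: s1=1 s4=0 s2=1 s0=1 s3=1 clk=1 s5=1
  Δ1: clk:1→0
  (1Δ to stable)
t=6 Δ0: s1=1 s4=0 s2=1 s0=1 s3=1 clk=0 s5=1
  Δ1: clk:0→1
  Δ2: s0:1→0
  Δ3: s1:1→0, s4:0→1
  Δ4: s4:1→0, s2:1→0
  Δ5: s2:0→1, s3:1→0
  Δ6: s3:0→1
  (6Δ to stable)
t=7 Δ0: s1=0 s4=0 s2=1 s0=0 s3=1 clk=1 s5=1
  Δ1: clk:1→0
  (1Δ to stable)
t=8 Δ0: s1=0 s4=0 s2=1 s0=0 s3=1 clk=0 s5=1
  Δ1: clk:0→1
  Δ2: s0:0→1
  Δ3: s1:0→1, s4:0→1
  Δ4: s4:1→0, s2:1→0
  Δ5: s2:0→1
  (5Δ to stable)
t=9 Δ0: s1=1 s4=0 s2=1 s0=1 s3=1 clk=1 s5=1
  Δ1: clk:1→0
  (1Δ to stable)
t=10 Δ0: s1=1 s4=0 s2=1 s0=1 s3=1 clk=0 s5=1
  Δ1: clk:0→1
  Δ2: s0:1→0
  Δ3: s1:1→0, s4:0→1
  Δ4: s4:1→0, s2:1→0
  Δ5: s2:0→1, s3:1→0
  Δ6: s3:0→1
  (6Δ to stable)
t=11 Δ0: s1=0 s4=0 s2=1 s0=0 s3=1 clk=1 s5=1
  Δ1: clk:1→0
  (1Δ to stable)
t=12 Δ0: s1=0 s4=0 s2=1 s0=0 s3=1 clk=0 s5=1
  Δ1: clk:0→1
  Δ2: s0:0→1
  Δ3: s1:0→1, s4:0→1
  Δ4: s4:1→0, s2:1→0
  Δ5: s2:0→1
  (5Δ to stable)
t=13 Δ0: s1=1 s4=0 s2=1 s0=1 s3=1 clk=1 s5=1
  Δ1: clk:1→0
  (1Δ to stable)
t=14 Δ0: s1=1 s4=0 s2=1 s0=1 s3=1 clk=0 s5=1
  Δ1: clk:0→1
  Δ2: s0:1→0
  Δ3: s1:1→0, s4:0→1
  Δ4: s4:1→0, s2:1→0
  Δ5: s2:0→1, s3:1→0
  Δ6: s3:0→1
  (6Δ to stable)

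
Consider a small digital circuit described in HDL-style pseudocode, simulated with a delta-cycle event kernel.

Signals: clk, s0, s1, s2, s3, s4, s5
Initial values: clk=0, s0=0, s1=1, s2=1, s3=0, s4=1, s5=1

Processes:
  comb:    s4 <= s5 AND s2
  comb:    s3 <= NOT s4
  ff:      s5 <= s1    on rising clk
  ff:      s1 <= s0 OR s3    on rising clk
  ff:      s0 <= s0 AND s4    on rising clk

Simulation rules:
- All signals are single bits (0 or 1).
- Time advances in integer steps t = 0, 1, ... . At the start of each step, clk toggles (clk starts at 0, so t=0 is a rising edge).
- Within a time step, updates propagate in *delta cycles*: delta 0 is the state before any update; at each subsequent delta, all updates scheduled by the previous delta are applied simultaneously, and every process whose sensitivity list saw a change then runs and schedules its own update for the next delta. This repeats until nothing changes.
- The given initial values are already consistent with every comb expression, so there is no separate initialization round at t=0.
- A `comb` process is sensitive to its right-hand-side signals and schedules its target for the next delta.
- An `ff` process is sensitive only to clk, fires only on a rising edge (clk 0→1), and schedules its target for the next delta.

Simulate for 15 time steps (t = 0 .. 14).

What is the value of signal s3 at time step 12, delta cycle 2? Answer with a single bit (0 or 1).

[bits: s0,s3,s1,clk,s5,s4,s2]
t=0: Δ0=0010111 Δ1=0011111 Δ2=0001111 | 2Δ
t=1: Δ0=0001111 Δ1=0000111 | 1Δ
t=2: Δ0=0000111 Δ1=0001111 Δ2=0001011 Δ3=0001001 Δ4=0101001 | 4Δ
t=3: Δ0=0101001 Δ1=0100001 | 1Δ
t=4: Δ0=0100001 Δ1=0101001 Δ2=0111001 | 2Δ
t=5: Δ0=0111001 Δ1=0110001 | 1Δ
t=6: Δ0=0110001 Δ1=0111001 Δ2=0111101 Δ3=0111111 Δ4=0011111 | 4Δ
t=7: Δ0=0011111 Δ1=0010111 | 1Δ
t=8: Δ0=0010111 Δ1=0011111 Δ2=0001111 | 2Δ
t=9: Δ0=0001111 Δ1=0000111 | 1Δ
t=10: Δ0=0000111 Δ1=0001111 Δ2=0001011 Δ3=0001001 Δ4=0101001 | 4Δ
t=11: Δ0=0101001 Δ1=0100001 | 1Δ
t=12: Δ0=0100001 Δ1=0101001 Δ2=0111001 | 2Δ
t=13: Δ0=0111001 Δ1=0110001 | 1Δ
t=14: Δ0=0110001 Δ1=0111001 Δ2=0111101 Δ3=0111111 Δ4=0011111 | 4Δ

1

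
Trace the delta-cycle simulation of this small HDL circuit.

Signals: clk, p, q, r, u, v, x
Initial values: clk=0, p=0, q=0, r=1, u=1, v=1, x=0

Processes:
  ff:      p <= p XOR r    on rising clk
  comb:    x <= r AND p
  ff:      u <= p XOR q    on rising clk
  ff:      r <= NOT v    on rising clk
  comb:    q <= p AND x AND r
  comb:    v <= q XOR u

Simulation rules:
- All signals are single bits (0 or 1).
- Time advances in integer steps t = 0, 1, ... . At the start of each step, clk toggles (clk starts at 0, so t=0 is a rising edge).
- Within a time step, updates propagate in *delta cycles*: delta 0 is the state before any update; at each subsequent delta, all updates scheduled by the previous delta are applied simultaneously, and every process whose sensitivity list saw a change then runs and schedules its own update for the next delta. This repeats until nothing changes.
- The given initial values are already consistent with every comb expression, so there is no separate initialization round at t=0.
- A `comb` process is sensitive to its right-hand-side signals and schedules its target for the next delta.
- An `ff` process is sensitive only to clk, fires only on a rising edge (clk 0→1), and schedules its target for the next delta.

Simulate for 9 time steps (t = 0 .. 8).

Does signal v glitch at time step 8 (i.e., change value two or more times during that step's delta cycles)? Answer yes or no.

no

[bits: u,r,x,v,p,q,clk]
t=0: Δ0=1101000 Δ1=1101001 Δ2=0001101 Δ3=0000101 | 3Δ
t=1: Δ0=0000101 Δ1=0000100 | 1Δ
t=2: Δ0=0000100 Δ1=0000101 Δ2=1100101 Δ3=1111101 Δ4=1111111 Δ5=1110111 | 5Δ
t=3: Δ0=1110111 Δ1=1110110 | 1Δ
t=4: Δ0=1110110 Δ1=1110111 Δ2=0110011 Δ3=0101001 Δ4=0100001 | 4Δ
t=5: Δ0=0100001 Δ1=0100000 | 1Δ
t=6: Δ0=0100000 Δ1=0100001 Δ2=0100101 Δ3=0110101 Δ4=0110111 Δ5=0111111 | 5Δ
t=7: Δ0=0111111 Δ1=0111110 | 1Δ
t=8: Δ0=0111110 Δ1=0111111 Δ2=0011011 Δ3=0001001 Δ4=0000001 | 4Δ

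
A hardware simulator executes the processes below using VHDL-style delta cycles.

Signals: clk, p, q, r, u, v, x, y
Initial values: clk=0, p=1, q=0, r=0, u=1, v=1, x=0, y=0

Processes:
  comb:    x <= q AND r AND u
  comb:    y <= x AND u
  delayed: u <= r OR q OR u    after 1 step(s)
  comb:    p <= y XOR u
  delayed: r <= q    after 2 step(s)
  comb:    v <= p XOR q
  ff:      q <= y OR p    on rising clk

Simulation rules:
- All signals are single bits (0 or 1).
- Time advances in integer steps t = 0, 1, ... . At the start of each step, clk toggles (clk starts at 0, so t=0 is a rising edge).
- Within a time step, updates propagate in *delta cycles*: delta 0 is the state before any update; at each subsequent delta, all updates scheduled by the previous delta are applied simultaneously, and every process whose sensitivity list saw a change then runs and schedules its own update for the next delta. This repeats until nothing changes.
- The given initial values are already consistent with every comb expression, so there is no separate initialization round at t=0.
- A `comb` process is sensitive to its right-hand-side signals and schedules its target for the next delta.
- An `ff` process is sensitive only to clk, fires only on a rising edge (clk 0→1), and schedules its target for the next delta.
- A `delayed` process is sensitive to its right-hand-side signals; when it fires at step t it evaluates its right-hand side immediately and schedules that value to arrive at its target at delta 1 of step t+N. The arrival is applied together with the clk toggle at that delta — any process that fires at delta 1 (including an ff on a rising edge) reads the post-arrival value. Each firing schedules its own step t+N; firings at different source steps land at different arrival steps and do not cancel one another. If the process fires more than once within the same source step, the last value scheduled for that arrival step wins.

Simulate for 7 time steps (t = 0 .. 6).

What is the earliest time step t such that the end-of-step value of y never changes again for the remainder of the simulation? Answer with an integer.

t0.Δ0 q=0 y=0 x=0 v=1 clk=0 p=1 u=1 r=0
t0.Δ1 q=0 y=0 x=0 v=1 clk=1 p=1 u=1 r=0
t0.Δ2 q=1 y=0 x=0 v=1 clk=1 p=1 u=1 r=0
t0.Δ3 q=1 y=0 x=0 v=0 clk=1 p=1 u=1 r=0
t1.Δ0 q=1 y=0 x=0 v=0 clk=1 p=1 u=1 r=0
t1.Δ1 q=1 y=0 x=0 v=0 clk=0 p=1 u=1 r=0
t2.Δ0 q=1 y=0 x=0 v=0 clk=0 p=1 u=1 r=0
t2.Δ1 q=1 y=0 x=0 v=0 clk=1 p=1 u=1 r=1
t2.Δ2 q=1 y=0 x=1 v=0 clk=1 p=1 u=1 r=1
t2.Δ3 q=1 y=1 x=1 v=0 clk=1 p=1 u=1 r=1
t2.Δ4 q=1 y=1 x=1 v=0 clk=1 p=0 u=1 r=1
t2.Δ5 q=1 y=1 x=1 v=1 clk=1 p=0 u=1 r=1
t3.Δ0 q=1 y=1 x=1 v=1 clk=1 p=0 u=1 r=1
t3.Δ1 q=1 y=1 x=1 v=1 clk=0 p=0 u=1 r=1
t4.Δ0 q=1 y=1 x=1 v=1 clk=0 p=0 u=1 r=1
t4.Δ1 q=1 y=1 x=1 v=1 clk=1 p=0 u=1 r=1
t5.Δ0 q=1 y=1 x=1 v=1 clk=1 p=0 u=1 r=1
t5.Δ1 q=1 y=1 x=1 v=1 clk=0 p=0 u=1 r=1
t6.Δ0 q=1 y=1 x=1 v=1 clk=0 p=0 u=1 r=1
t6.Δ1 q=1 y=1 x=1 v=1 clk=1 p=0 u=1 r=1

2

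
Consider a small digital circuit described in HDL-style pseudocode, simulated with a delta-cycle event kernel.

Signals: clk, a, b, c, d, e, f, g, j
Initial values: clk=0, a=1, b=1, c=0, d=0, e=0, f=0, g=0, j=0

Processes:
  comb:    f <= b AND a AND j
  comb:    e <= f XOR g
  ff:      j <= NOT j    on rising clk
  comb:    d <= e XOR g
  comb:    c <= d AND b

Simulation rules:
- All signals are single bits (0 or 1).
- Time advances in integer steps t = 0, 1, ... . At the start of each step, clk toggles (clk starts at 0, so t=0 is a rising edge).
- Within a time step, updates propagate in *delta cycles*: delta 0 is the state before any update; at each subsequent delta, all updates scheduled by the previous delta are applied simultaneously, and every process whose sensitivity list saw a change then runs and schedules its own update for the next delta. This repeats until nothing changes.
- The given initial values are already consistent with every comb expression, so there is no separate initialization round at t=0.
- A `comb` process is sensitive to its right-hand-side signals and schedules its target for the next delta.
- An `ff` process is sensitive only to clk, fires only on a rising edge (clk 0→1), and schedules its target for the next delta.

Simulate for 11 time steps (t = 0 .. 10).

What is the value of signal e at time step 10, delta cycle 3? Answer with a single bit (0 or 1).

t=0 Δ0: g=0 e=0 c=0 f=0 clk=0 j=0 b=1 d=0 a=1
  Δ1: clk:0→1
  Δ2: j:0→1
  Δ3: f:0→1
  Δ4: e:0→1
  Δ5: d:0→1
  Δ6: c:0→1
  (6Δ to stable)
t=1 Δ0: g=0 e=1 c=1 f=1 clk=1 j=1 b=1 d=1 a=1
  Δ1: clk:1→0
  (1Δ to stable)
t=2 Δ0: g=0 e=1 c=1 f=1 clk=0 j=1 b=1 d=1 a=1
  Δ1: clk:0→1
  Δ2: j:1→0
  Δ3: f:1→0
  Δ4: e:1→0
  Δ5: d:1→0
  Δ6: c:1→0
  (6Δ to stable)
t=3 Δ0: g=0 e=0 c=0 f=0 clk=1 j=0 b=1 d=0 a=1
  Δ1: clk:1→0
  (1Δ to stable)
t=4 Δ0: g=0 e=0 c=0 f=0 clk=0 j=0 b=1 d=0 a=1
  Δ1: clk:0→1
  Δ2: j:0→1
  Δ3: f:0→1
  Δ4: e:0→1
  Δ5: d:0→1
  Δ6: c:0→1
  (6Δ to stable)
t=5 Δ0: g=0 e=1 c=1 f=1 clk=1 j=1 b=1 d=1 a=1
  Δ1: clk:1→0
  (1Δ to stable)
t=6 Δ0: g=0 e=1 c=1 f=1 clk=0 j=1 b=1 d=1 a=1
  Δ1: clk:0→1
  Δ2: j:1→0
  Δ3: f:1→0
  Δ4: e:1→0
  Δ5: d:1→0
  Δ6: c:1→0
  (6Δ to stable)
t=7 Δ0: g=0 e=0 c=0 f=0 clk=1 j=0 b=1 d=0 a=1
  Δ1: clk:1→0
  (1Δ to stable)
t=8 Δ0: g=0 e=0 c=0 f=0 clk=0 j=0 b=1 d=0 a=1
  Δ1: clk:0→1
  Δ2: j:0→1
  Δ3: f:0→1
  Δ4: e:0→1
  Δ5: d:0→1
  Δ6: c:0→1
  (6Δ to stable)
t=9 Δ0: g=0 e=1 c=1 f=1 clk=1 j=1 b=1 d=1 a=1
  Δ1: clk:1→0
  (1Δ to stable)
t=10 Δ0: g=0 e=1 c=1 f=1 clk=0 j=1 b=1 d=1 a=1
  Δ1: clk:0→1
  Δ2: j:1→0
  Δ3: f:1→0
  Δ4: e:1→0
  Δ5: d:1→0
  Δ6: c:1→0
  (6Δ to stable)

1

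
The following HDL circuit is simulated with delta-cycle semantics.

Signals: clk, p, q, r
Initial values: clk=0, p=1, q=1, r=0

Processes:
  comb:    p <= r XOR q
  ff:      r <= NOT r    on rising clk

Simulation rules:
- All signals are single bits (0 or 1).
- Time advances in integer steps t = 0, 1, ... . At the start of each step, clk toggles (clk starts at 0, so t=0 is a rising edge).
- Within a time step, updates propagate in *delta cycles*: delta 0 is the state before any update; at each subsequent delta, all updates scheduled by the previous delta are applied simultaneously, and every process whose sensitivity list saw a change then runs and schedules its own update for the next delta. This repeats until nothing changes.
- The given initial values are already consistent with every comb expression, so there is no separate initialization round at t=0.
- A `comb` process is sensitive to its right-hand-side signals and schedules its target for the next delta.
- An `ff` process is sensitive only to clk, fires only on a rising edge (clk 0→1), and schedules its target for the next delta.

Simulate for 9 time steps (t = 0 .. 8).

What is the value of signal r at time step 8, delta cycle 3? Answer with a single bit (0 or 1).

t0.Δ0 clk=0 q=1 r=0 p=1
t0.Δ1 clk=1 q=1 r=0 p=1
t0.Δ2 clk=1 q=1 r=1 p=1
t0.Δ3 clk=1 q=1 r=1 p=0
t1.Δ0 clk=1 q=1 r=1 p=0
t1.Δ1 clk=0 q=1 r=1 p=0
t2.Δ0 clk=0 q=1 r=1 p=0
t2.Δ1 clk=1 q=1 r=1 p=0
t2.Δ2 clk=1 q=1 r=0 p=0
t2.Δ3 clk=1 q=1 r=0 p=1
t3.Δ0 clk=1 q=1 r=0 p=1
t3.Δ1 clk=0 q=1 r=0 p=1
t4.Δ0 clk=0 q=1 r=0 p=1
t4.Δ1 clk=1 q=1 r=0 p=1
t4.Δ2 clk=1 q=1 r=1 p=1
t4.Δ3 clk=1 q=1 r=1 p=0
t5.Δ0 clk=1 q=1 r=1 p=0
t5.Δ1 clk=0 q=1 r=1 p=0
t6.Δ0 clk=0 q=1 r=1 p=0
t6.Δ1 clk=1 q=1 r=1 p=0
t6.Δ2 clk=1 q=1 r=0 p=0
t6.Δ3 clk=1 q=1 r=0 p=1
t7.Δ0 clk=1 q=1 r=0 p=1
t7.Δ1 clk=0 q=1 r=0 p=1
t8.Δ0 clk=0 q=1 r=0 p=1
t8.Δ1 clk=1 q=1 r=0 p=1
t8.Δ2 clk=1 q=1 r=1 p=1
t8.Δ3 clk=1 q=1 r=1 p=0

1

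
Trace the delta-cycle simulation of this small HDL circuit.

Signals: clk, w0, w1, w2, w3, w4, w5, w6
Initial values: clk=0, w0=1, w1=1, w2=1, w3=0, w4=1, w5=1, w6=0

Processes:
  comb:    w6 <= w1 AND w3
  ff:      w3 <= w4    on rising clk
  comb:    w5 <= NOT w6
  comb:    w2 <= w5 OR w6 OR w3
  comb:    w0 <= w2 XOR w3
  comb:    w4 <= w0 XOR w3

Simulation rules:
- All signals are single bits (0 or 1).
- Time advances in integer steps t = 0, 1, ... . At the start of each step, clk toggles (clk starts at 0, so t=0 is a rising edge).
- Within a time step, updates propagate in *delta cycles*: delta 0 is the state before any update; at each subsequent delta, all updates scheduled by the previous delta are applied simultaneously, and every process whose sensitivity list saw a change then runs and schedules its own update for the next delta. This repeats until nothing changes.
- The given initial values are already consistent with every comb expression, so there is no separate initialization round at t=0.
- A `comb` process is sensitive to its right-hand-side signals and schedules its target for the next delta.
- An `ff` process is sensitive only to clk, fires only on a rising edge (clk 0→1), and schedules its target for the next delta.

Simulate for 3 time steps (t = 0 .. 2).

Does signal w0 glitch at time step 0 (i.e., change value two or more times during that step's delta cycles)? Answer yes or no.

t0.Δ0 w5=1 w1=1 w0=1 w2=1 w6=0 clk=0 w3=0 w4=1
t0.Δ1 w5=1 w1=1 w0=1 w2=1 w6=0 clk=1 w3=0 w4=1
t0.Δ2 w5=1 w1=1 w0=1 w2=1 w6=0 clk=1 w3=1 w4=1
t0.Δ3 w5=1 w1=1 w0=0 w2=1 w6=1 clk=1 w3=1 w4=0
t0.Δ4 w5=0 w1=1 w0=0 w2=1 w6=1 clk=1 w3=1 w4=1
t1.Δ0 w5=0 w1=1 w0=0 w2=1 w6=1 clk=1 w3=1 w4=1
t1.Δ1 w5=0 w1=1 w0=0 w2=1 w6=1 clk=0 w3=1 w4=1
t2.Δ0 w5=0 w1=1 w0=0 w2=1 w6=1 clk=0 w3=1 w4=1
t2.Δ1 w5=0 w1=1 w0=0 w2=1 w6=1 clk=1 w3=1 w4=1

no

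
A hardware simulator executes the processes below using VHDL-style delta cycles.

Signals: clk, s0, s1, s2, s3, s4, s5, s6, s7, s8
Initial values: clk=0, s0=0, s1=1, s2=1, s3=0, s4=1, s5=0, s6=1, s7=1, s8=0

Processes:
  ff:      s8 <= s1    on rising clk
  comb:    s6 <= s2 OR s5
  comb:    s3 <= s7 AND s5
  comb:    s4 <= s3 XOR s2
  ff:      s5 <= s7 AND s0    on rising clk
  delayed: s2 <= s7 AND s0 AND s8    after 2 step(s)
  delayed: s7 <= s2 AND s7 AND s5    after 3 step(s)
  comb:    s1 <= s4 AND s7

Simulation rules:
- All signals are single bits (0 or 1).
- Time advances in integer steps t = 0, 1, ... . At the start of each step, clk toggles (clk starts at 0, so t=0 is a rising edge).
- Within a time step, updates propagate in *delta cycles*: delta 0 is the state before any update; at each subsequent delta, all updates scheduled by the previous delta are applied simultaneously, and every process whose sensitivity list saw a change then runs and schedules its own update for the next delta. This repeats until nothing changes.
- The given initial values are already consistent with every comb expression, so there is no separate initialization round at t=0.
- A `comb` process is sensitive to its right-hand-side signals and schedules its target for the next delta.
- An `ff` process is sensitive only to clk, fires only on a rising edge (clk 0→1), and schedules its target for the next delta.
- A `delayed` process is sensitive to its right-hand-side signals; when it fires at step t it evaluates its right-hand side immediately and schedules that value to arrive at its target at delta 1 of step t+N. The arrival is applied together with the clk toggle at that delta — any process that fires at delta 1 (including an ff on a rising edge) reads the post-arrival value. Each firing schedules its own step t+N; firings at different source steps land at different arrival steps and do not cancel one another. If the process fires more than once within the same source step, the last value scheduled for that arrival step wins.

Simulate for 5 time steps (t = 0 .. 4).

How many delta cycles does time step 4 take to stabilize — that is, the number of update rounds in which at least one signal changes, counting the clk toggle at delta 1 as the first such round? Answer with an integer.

2

[bits: s1,s4,s3,s7,s5,s0,s2,s6,s8,clk]
t=0: Δ0=1101001100 Δ1=1101001101 Δ2=1101001111 | 2Δ
t=1: Δ0=1101001111 Δ1=1101001110 | 1Δ
t=2: Δ0=1101001110 Δ1=1101000111 Δ2=1001000011 Δ3=0001000011 | 3Δ
t=3: Δ0=0001000011 Δ1=0001000010 | 1Δ
t=4: Δ0=0001000010 Δ1=0001000011 Δ2=0001000001 | 2Δ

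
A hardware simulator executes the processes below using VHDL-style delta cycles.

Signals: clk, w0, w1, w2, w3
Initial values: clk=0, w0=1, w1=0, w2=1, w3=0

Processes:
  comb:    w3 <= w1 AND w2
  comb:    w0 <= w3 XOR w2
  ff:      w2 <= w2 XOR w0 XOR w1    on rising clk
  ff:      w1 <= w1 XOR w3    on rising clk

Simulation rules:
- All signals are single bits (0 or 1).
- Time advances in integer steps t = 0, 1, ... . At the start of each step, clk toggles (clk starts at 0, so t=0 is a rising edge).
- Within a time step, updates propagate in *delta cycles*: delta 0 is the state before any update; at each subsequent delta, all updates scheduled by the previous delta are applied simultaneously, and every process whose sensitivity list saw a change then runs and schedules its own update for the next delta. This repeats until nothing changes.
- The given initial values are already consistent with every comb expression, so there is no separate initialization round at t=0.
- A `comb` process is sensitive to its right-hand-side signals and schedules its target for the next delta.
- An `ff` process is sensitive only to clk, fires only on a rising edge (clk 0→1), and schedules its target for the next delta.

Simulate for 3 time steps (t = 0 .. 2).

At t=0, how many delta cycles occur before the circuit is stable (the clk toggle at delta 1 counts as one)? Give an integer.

t0.Δ0 w2=1 clk=0 w1=0 w0=1 w3=0
t0.Δ1 w2=1 clk=1 w1=0 w0=1 w3=0
t0.Δ2 w2=0 clk=1 w1=0 w0=1 w3=0
t0.Δ3 w2=0 clk=1 w1=0 w0=0 w3=0
t1.Δ0 w2=0 clk=1 w1=0 w0=0 w3=0
t1.Δ1 w2=0 clk=0 w1=0 w0=0 w3=0
t2.Δ0 w2=0 clk=0 w1=0 w0=0 w3=0
t2.Δ1 w2=0 clk=1 w1=0 w0=0 w3=0

3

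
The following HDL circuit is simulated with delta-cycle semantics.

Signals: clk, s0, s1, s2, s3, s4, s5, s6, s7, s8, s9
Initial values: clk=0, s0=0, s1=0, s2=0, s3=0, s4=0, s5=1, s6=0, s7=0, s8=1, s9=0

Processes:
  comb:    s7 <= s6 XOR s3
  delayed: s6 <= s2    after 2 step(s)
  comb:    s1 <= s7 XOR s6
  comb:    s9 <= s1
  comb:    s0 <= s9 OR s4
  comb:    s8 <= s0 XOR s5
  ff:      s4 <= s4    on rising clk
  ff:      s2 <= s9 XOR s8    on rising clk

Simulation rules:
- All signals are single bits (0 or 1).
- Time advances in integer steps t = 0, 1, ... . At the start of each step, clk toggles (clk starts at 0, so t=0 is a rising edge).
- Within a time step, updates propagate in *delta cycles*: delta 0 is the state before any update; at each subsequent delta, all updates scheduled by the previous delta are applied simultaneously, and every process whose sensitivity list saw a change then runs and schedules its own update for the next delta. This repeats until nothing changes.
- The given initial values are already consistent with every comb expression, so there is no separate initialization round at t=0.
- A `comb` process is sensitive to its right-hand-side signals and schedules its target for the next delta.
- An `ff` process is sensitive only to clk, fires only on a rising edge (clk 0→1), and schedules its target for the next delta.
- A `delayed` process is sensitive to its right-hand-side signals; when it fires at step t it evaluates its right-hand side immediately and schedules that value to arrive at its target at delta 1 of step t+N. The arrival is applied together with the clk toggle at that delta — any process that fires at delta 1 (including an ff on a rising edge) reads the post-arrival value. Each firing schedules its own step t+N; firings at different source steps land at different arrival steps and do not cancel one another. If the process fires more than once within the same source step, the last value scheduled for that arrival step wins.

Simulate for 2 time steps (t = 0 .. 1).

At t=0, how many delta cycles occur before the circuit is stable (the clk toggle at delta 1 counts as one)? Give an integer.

t=0 Δ0: s6=0 s7=0 s3=0 s1=0 s5=1 s2=0 s4=0 s9=0 s8=1 s0=0 clk=0
  Δ1: clk:0→1
  Δ2: s2:0→1
  (2Δ to stable)
t=1 Δ0: s6=0 s7=0 s3=0 s1=0 s5=1 s2=1 s4=0 s9=0 s8=1 s0=0 clk=1
  Δ1: clk:1→0
  (1Δ to stable)

2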